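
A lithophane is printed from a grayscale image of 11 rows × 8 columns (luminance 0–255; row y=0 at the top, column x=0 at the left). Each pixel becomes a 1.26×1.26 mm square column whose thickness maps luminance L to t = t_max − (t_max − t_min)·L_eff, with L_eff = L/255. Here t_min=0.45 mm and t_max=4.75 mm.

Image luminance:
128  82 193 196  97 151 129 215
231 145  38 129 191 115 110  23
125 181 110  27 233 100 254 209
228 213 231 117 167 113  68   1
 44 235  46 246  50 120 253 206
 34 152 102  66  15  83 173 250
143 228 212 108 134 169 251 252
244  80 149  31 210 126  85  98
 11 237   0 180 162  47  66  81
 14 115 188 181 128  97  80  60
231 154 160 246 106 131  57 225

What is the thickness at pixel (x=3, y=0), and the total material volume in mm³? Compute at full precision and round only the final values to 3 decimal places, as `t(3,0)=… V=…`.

t(3,0)=1.445 V=339.631

span = t_max - t_min = 4.75 - 0.45 = 4.300
L(3,0) = 196, L_eff = 196/255 = 0.768627
t(3,0) = 4.75 - 4.300·0.768627 = 1.445
Σt over all 11·8 pixels = 90919/425 ≈ 213.9270588
V = pitch²·Σt = 1.26²·90919/425 = 339.631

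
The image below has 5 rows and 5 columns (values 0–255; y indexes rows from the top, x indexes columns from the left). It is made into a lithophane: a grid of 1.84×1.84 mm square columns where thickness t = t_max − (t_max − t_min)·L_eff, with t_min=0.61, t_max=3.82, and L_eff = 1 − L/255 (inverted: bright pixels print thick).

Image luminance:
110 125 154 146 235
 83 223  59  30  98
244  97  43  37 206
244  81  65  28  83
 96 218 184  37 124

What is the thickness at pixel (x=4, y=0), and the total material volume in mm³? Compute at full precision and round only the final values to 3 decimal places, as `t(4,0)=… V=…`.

span = t_max - t_min = 3.82 - 0.61 = 3.210
L(4,0) = 235, L_eff = 1 - 235/255 = 0.078431 (inverted)
t(4,0) = 3.82 - 3.210·0.078431 = 3.568
Σt over all 5·5 pixels = 18239/340 ≈ 53.6441176
V = pitch²·Σt = 1.84²·18239/340 = 181.618

t(4,0)=3.568 V=181.618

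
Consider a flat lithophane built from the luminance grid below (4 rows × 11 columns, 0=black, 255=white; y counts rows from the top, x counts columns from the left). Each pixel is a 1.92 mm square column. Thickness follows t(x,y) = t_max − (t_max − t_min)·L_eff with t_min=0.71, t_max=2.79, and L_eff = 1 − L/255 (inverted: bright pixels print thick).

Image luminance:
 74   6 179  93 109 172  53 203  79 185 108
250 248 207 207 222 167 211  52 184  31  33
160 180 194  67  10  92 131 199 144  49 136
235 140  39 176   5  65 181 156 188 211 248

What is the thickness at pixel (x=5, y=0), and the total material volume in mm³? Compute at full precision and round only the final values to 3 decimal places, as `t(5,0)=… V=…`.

t(5,0)=2.113 V=297.955

span = t_max - t_min = 2.79 - 0.71 = 2.080
L(5,0) = 172, L_eff = 1 - 172/255 = 0.325490 (inverted)
t(5,0) = 2.79 - 2.080·0.325490 = 2.113
Σt over all 4·11 pixels = 515263/6375 ≈ 80.8255686
V = pitch²·Σt = 1.92²·515263/6375 = 297.955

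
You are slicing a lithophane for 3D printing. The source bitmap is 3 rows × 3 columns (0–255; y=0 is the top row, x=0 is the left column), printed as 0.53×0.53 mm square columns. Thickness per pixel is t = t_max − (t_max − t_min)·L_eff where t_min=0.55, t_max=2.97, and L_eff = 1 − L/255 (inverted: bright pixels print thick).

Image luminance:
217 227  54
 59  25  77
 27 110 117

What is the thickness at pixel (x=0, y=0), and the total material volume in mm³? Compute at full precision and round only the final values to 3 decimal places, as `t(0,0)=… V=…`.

span = t_max - t_min = 2.97 - 0.55 = 2.420
L(0,0) = 217, L_eff = 1 - 217/255 = 0.149020 (inverted)
t(0,0) = 2.97 - 2.420·0.149020 = 2.609
Σt over all 3·3 pixels = 347171/25500 ≈ 13.6145490
V = pitch²·Σt = 0.53²·347171/25500 = 3.824

t(0,0)=2.609 V=3.824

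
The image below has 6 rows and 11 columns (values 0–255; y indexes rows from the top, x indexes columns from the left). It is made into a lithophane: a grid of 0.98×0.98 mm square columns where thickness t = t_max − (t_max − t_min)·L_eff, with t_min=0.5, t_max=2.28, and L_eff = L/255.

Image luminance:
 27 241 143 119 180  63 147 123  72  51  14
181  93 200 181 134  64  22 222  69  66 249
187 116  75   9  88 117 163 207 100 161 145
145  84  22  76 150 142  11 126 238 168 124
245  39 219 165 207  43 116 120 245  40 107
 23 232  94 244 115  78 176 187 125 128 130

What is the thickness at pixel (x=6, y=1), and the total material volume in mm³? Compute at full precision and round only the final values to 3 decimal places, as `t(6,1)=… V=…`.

t(6,1)=2.126 V=88.255

span = t_max - t_min = 2.28 - 0.5 = 1.780
L(6,1) = 22, L_eff = 22/255 = 0.086275
t(6,1) = 2.28 - 1.780·0.086275 = 2.126
Σt over all 6·11 pixels = 1171643/12750 ≈ 91.8935686
V = pitch²·Σt = 0.98²·1171643/12750 = 88.255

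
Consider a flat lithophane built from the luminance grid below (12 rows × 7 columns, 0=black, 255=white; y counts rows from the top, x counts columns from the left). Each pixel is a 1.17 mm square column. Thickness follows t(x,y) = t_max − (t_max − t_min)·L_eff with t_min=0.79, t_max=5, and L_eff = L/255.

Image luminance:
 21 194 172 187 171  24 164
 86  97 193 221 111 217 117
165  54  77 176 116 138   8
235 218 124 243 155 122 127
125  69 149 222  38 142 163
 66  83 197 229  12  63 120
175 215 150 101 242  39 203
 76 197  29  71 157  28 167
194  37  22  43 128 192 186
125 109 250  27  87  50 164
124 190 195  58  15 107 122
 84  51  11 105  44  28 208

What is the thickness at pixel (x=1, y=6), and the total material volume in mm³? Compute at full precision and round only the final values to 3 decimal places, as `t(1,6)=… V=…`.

span = t_max - t_min = 5 - 0.79 = 4.210
L(1,6) = 215, L_eff = 215/255 = 0.843137
t(1,6) = 5 - 4.210·0.843137 = 1.450
Σt over all 12·7 pixels = 6324443/25500 ≈ 248.0173725
V = pitch²·Σt = 1.17²·6324443/25500 = 339.511

t(1,6)=1.450 V=339.511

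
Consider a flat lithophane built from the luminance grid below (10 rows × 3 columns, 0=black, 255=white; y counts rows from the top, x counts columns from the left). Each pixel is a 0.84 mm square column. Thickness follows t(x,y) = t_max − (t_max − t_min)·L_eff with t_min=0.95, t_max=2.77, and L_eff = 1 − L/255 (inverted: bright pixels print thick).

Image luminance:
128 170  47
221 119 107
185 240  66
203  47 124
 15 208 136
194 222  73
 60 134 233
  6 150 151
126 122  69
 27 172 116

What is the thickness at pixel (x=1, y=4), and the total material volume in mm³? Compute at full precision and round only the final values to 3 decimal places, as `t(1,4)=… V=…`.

t(1,4)=2.435 V=39.604

span = t_max - t_min = 2.77 - 0.95 = 1.820
L(1,4) = 208, L_eff = 1 - 208/255 = 0.184314 (inverted)
t(1,4) = 2.77 - 1.820·0.184314 = 2.435
Σt over all 10·3 pixels = 357818/6375 ≈ 56.1283137
V = pitch²·Σt = 0.84²·357818/6375 = 39.604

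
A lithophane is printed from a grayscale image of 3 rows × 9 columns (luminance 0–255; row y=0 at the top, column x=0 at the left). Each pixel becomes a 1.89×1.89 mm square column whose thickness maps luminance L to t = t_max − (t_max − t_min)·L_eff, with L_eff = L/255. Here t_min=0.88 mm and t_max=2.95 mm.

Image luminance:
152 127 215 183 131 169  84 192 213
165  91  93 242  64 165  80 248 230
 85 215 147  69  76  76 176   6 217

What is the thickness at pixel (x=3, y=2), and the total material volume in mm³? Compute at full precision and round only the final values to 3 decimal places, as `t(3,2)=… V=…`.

t(3,2)=2.390 V=171.110

span = t_max - t_min = 2.95 - 0.88 = 2.070
L(3,2) = 69, L_eff = 69/255 = 0.270588
t(3,2) = 2.95 - 2.070·0.270588 = 2.390
Σt over all 3·9 pixels = 203583/4250 ≈ 47.9018824
V = pitch²·Σt = 1.89²·203583/4250 = 171.110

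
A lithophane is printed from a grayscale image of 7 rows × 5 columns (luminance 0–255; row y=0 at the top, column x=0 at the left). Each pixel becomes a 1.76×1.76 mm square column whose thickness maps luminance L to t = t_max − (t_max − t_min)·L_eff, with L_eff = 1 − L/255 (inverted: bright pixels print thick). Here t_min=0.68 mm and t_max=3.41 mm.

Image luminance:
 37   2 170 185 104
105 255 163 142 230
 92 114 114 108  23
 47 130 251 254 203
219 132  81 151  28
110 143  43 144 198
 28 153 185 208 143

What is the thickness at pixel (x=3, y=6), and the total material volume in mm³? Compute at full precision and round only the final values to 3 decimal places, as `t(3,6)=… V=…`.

t(3,6)=2.907 V=229.421

span = t_max - t_min = 3.41 - 0.68 = 2.730
L(3,6) = 208, L_eff = 1 - 208/255 = 0.184314 (inverted)
t(3,6) = 3.41 - 2.730·0.184314 = 2.907
Σt over all 7·5 pixels = 125909/1700 ≈ 74.0641176
V = pitch²·Σt = 1.76²·125909/1700 = 229.421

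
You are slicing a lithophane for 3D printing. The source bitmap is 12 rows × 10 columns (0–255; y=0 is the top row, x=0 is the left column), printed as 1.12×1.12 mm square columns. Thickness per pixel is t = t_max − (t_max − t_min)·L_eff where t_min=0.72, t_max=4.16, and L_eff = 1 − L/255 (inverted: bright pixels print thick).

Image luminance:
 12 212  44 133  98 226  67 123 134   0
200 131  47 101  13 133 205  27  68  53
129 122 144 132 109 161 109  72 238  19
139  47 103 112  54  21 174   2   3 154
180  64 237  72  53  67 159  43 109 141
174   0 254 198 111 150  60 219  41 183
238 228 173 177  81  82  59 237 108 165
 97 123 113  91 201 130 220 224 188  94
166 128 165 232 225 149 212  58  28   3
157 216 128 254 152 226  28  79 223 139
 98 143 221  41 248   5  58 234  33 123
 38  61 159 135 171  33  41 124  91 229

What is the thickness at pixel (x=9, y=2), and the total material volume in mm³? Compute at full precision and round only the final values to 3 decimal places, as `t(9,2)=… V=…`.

t(9,2)=0.976 V=359.995

span = t_max - t_min = 4.16 - 0.72 = 3.440
L(9,2) = 19, L_eff = 1 - 19/255 = 0.925490 (inverted)
t(9,2) = 4.16 - 3.440·0.925490 = 0.976
Σt over all 12·10 pixels = 1829534/6375 ≈ 286.9857255
V = pitch²·Σt = 1.12²·1829534/6375 = 359.995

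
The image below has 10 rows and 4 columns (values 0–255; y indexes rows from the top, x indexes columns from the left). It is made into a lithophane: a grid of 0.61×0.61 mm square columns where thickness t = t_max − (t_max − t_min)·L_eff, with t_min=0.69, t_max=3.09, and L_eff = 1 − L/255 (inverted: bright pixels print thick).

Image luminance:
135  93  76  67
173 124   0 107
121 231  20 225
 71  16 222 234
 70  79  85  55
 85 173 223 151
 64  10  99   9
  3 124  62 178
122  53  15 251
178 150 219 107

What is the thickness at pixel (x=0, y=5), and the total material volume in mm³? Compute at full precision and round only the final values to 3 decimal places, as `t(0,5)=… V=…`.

t(0,5)=1.490 V=25.959

span = t_max - t_min = 3.09 - 0.69 = 2.400
L(0,5) = 85, L_eff = 1 - 85/255 = 0.666667 (inverted)
t(0,5) = 3.09 - 2.400·0.666667 = 1.490
Σt over all 10·4 pixels = 1186/17 ≈ 69.7647059
V = pitch²·Σt = 0.61²·1186/17 = 25.959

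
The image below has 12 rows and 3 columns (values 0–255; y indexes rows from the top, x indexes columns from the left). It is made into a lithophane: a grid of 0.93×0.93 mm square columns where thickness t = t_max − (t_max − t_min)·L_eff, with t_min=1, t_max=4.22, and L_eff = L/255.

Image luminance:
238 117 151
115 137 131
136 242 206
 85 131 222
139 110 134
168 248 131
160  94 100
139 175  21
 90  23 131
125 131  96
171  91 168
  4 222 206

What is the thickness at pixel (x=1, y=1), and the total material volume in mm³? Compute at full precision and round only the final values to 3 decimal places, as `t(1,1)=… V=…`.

span = t_max - t_min = 4.22 - 1 = 3.220
L(1,1) = 137, L_eff = 137/255 = 0.537255
t(1,1) = 4.22 - 3.220·0.537255 = 2.490
Σt over all 12·3 pixels = 566956/6375 ≈ 88.9342745
V = pitch²·Σt = 0.93²·566956/6375 = 76.919

t(1,1)=2.490 V=76.919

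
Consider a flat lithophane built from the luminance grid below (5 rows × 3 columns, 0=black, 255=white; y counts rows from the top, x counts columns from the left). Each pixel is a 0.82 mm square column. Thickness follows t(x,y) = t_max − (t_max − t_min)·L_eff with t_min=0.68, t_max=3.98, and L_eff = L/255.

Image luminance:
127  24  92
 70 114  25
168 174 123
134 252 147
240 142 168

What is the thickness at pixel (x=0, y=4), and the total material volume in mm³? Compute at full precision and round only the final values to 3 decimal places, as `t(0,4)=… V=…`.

span = t_max - t_min = 3.98 - 0.68 = 3.300
L(0,4) = 240, L_eff = 240/255 = 0.941176
t(0,4) = 3.98 - 3.300·0.941176 = 0.874
Σt over all 5·3 pixels = 5749/170 ≈ 33.8176471
V = pitch²·Σt = 0.82²·5749/170 = 22.739

t(0,4)=0.874 V=22.739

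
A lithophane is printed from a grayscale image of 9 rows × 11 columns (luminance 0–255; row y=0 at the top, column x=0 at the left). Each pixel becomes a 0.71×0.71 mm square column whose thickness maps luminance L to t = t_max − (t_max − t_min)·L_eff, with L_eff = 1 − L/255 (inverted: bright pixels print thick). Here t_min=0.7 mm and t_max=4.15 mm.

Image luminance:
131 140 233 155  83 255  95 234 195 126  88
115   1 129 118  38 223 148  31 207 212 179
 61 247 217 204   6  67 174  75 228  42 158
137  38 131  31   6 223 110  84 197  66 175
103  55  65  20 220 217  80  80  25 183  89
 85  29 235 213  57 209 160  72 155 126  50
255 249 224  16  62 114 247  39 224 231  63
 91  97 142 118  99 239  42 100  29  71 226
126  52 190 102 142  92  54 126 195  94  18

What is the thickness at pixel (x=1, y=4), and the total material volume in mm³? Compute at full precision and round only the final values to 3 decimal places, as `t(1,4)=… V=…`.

t(1,4)=1.444 V=120.255

span = t_max - t_min = 4.15 - 0.7 = 3.450
L(1,4) = 55, L_eff = 1 - 55/255 = 0.784314 (inverted)
t(1,4) = 4.15 - 3.450·0.784314 = 1.444
Σt over all 9·11 pixels = 20277/85 ≈ 238.5529412
V = pitch²·Σt = 0.71²·20277/85 = 120.255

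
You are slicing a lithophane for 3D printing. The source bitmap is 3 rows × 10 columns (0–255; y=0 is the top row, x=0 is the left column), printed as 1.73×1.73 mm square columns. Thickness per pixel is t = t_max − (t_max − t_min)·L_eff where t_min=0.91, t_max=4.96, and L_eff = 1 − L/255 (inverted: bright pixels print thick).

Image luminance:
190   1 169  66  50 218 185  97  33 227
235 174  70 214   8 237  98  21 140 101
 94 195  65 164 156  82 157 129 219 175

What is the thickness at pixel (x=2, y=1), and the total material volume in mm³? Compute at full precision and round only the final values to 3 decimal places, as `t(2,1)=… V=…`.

span = t_max - t_min = 4.96 - 0.91 = 4.050
L(2,1) = 70, L_eff = 1 - 70/255 = 0.725490 (inverted)
t(2,1) = 4.96 - 4.050·0.725490 = 2.022
Σt over all 3·10 pixels = 1536/17 ≈ 90.3529412
V = pitch²·Σt = 1.73²·1536/17 = 270.417

t(2,1)=2.022 V=270.417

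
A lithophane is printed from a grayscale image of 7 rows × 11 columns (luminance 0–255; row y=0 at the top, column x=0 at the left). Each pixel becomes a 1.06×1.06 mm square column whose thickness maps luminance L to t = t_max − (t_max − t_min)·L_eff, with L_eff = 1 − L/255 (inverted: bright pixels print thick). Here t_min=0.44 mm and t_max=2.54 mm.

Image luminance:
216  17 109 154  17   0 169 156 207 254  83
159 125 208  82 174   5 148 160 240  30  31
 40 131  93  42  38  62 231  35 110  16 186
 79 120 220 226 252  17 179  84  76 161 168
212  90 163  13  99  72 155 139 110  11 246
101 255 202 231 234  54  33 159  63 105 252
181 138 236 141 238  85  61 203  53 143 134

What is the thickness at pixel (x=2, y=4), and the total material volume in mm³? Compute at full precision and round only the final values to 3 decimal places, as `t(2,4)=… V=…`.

t(2,4)=1.782 V=129.878

span = t_max - t_min = 2.54 - 0.44 = 2.100
L(2,4) = 163, L_eff = 1 - 163/255 = 0.360784 (inverted)
t(2,4) = 2.54 - 2.100·0.360784 = 1.782
Σt over all 7·11 pixels = 49126/425 ≈ 115.5905882
V = pitch²·Σt = 1.06²·49126/425 = 129.878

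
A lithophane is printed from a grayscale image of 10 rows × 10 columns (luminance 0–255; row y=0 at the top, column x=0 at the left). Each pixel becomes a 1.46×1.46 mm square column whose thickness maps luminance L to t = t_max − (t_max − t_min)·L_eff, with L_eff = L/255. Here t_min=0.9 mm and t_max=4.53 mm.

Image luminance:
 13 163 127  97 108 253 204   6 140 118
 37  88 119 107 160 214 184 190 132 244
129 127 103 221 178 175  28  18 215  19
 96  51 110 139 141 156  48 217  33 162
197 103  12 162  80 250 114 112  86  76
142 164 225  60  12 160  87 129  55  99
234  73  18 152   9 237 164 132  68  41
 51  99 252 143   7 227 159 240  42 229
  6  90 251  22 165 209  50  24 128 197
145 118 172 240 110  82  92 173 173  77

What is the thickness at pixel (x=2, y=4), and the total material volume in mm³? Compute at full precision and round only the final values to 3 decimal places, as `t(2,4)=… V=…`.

span = t_max - t_min = 4.53 - 0.9 = 3.630
L(2,4) = 12, L_eff = 12/255 = 0.047059
t(2,4) = 4.53 - 3.630·0.047059 = 4.359
Σt over all 10·10 pixels = 584621/2125 ≈ 275.1157647
V = pitch²·Σt = 1.46²·584621/2125 = 586.437

t(2,4)=4.359 V=586.437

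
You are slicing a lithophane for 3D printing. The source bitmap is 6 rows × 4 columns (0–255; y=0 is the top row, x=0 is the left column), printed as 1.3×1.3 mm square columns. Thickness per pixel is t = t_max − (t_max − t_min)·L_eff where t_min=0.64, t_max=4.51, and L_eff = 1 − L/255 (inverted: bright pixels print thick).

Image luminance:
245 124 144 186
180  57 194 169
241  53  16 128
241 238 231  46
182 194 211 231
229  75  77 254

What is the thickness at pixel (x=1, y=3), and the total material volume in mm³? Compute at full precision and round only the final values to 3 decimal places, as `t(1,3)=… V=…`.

span = t_max - t_min = 4.51 - 0.64 = 3.870
L(1,3) = 238, L_eff = 1 - 238/255 = 0.066667 (inverted)
t(1,3) = 4.51 - 3.870·0.066667 = 4.252
Σt over all 6·4 pixels = 319797/4250 ≈ 75.2463529
V = pitch²·Σt = 1.3²·319797/4250 = 127.166

t(1,3)=4.252 V=127.166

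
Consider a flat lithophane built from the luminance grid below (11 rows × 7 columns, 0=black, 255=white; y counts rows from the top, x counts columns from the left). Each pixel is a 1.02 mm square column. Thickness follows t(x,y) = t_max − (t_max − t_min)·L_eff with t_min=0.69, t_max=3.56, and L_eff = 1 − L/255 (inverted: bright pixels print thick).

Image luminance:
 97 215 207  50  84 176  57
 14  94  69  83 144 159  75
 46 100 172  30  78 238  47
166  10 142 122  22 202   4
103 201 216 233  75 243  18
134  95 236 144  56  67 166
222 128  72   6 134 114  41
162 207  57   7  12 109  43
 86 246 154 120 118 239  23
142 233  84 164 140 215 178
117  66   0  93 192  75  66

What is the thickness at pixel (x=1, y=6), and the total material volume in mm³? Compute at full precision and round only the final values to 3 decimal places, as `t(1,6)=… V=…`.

span = t_max - t_min = 3.56 - 0.69 = 2.870
L(1,6) = 128, L_eff = 1 - 128/255 = 0.498039 (inverted)
t(1,6) = 3.56 - 2.870·0.498039 = 2.131
Σt over all 11·7 pixels = 13083/85 ≈ 153.9176471
V = pitch²·Σt = 1.02²·13083/85 = 160.136

t(1,6)=2.131 V=160.136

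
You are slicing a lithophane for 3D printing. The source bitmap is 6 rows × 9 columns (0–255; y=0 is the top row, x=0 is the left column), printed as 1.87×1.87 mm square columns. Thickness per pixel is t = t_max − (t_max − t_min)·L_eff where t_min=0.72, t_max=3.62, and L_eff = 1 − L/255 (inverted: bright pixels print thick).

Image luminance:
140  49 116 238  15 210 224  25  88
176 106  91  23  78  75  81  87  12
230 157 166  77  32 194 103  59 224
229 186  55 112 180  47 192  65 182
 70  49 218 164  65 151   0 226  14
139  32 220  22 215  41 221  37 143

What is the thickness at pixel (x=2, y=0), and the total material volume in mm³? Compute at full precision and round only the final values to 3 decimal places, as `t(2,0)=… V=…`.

span = t_max - t_min = 3.62 - 0.72 = 2.900
L(2,0) = 116, L_eff = 1 - 116/255 = 0.545098 (inverted)
t(2,0) = 3.62 - 2.900·0.545098 = 2.039
Σt over all 6·9 pixels = 94441/850 ≈ 111.1070588
V = pitch²·Σt = 1.87²·94441/850 = 388.530

t(2,0)=2.039 V=388.530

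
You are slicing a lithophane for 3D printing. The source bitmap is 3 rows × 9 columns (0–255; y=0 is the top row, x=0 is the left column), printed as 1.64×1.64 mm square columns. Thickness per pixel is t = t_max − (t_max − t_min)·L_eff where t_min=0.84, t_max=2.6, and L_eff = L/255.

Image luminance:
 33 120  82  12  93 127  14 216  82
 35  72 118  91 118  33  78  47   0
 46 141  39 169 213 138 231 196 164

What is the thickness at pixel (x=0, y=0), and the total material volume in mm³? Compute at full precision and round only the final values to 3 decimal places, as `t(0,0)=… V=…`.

span = t_max - t_min = 2.6 - 0.84 = 1.760
L(0,0) = 33, L_eff = 33/255 = 0.129412
t(0,0) = 2.6 - 1.760·0.129412 = 2.372
Σt over all 3·9 pixels = 328373/6375 ≈ 51.5094902
V = pitch²·Σt = 1.64²·328373/6375 = 138.540

t(0,0)=2.372 V=138.540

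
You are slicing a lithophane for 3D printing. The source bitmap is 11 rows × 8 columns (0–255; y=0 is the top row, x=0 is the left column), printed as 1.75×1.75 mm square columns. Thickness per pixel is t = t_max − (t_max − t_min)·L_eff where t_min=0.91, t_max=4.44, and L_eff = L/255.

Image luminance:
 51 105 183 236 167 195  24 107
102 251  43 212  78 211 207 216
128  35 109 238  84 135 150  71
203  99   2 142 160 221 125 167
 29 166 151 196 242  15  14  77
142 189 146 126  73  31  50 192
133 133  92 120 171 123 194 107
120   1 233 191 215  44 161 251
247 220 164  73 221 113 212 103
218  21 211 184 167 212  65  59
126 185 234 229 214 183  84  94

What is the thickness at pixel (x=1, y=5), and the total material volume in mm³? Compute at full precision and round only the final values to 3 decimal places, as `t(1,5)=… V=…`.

span = t_max - t_min = 4.44 - 0.91 = 3.530
L(1,5) = 189, L_eff = 189/255 = 0.741176
t(1,5) = 4.44 - 3.530·0.741176 = 1.824
Σt over all 11·8 pixels = 1394422/6375 ≈ 218.7328627
V = pitch²·Σt = 1.75²·1394422/6375 = 669.869

t(1,5)=1.824 V=669.869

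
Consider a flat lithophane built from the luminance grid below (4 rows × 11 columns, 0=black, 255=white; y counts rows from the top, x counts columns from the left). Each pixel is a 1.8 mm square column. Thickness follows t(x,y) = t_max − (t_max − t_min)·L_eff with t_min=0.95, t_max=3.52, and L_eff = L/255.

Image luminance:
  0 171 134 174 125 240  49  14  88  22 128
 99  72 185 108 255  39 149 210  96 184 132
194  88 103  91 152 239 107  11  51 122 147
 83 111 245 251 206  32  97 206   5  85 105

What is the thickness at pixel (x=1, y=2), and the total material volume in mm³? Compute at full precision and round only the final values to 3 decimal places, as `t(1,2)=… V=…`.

span = t_max - t_min = 3.52 - 0.95 = 2.570
L(1,2) = 88, L_eff = 88/255 = 0.345098
t(1,2) = 3.52 - 2.570·0.345098 = 2.633
Σt over all 4·11 pixels = 512071/5100 ≈ 100.4060784
V = pitch²·Σt = 1.8²·512071/5100 = 325.316

t(1,2)=2.633 V=325.316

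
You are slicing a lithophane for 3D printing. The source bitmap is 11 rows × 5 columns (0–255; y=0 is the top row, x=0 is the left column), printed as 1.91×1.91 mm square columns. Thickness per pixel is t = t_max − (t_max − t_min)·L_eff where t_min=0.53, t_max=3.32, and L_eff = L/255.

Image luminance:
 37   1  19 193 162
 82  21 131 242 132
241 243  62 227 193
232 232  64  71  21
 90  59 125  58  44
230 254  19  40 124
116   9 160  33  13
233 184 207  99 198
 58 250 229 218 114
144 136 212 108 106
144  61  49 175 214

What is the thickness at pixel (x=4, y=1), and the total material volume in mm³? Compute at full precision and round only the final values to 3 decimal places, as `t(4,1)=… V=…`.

span = t_max - t_min = 3.32 - 0.53 = 2.790
L(4,1) = 132, L_eff = 132/255 = 0.517647
t(4,1) = 3.32 - 2.790·0.517647 = 1.876
Σt over all 11·5 pixels = 890033/8500 ≈ 104.7097647
V = pitch²·Σt = 1.91²·890033/8500 = 381.992

t(4,1)=1.876 V=381.992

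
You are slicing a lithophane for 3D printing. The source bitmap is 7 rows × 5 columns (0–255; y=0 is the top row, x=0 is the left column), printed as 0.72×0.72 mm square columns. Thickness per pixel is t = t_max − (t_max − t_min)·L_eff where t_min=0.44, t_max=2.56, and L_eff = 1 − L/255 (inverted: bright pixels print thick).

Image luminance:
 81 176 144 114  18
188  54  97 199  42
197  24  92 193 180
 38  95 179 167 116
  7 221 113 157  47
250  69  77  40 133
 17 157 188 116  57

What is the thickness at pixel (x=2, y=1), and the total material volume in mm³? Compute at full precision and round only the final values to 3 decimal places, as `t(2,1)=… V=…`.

t(2,1)=1.246 V=25.408

span = t_max - t_min = 2.56 - 0.44 = 2.120
L(2,1) = 97, L_eff = 1 - 97/255 = 0.619608 (inverted)
t(2,1) = 2.56 - 2.120·0.619608 = 1.246
Σt over all 7·5 pixels = 312454/6375 ≈ 49.0123922
V = pitch²·Σt = 0.72²·312454/6375 = 25.408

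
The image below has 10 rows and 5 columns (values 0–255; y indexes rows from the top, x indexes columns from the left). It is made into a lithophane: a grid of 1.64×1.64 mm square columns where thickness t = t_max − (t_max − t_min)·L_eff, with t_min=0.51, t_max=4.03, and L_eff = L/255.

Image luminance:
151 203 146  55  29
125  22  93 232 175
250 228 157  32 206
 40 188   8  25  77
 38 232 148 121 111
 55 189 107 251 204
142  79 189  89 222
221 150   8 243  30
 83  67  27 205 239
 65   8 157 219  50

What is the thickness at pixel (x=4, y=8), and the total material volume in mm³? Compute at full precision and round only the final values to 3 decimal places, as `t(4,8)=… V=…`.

span = t_max - t_min = 4.03 - 0.51 = 3.520
L(4,8) = 239, L_eff = 239/255 = 0.937255
t(4,8) = 4.03 - 3.520·0.937255 = 0.731
Σt over all 10·5 pixels = 1444309/12750 ≈ 113.2791373
V = pitch²·Σt = 1.64²·1444309/12750 = 304.676

t(4,8)=0.731 V=304.676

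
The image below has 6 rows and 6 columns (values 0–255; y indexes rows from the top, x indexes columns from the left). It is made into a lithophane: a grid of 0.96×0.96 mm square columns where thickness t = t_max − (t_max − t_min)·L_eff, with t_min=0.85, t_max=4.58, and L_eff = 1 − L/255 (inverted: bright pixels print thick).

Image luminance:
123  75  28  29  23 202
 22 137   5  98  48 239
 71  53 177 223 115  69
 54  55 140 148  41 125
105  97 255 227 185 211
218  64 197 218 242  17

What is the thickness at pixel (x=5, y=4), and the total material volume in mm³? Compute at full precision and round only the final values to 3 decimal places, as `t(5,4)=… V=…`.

t(5,4)=3.936 V=86.653

span = t_max - t_min = 4.58 - 0.85 = 3.730
L(5,4) = 211, L_eff = 1 - 211/255 = 0.172549 (inverted)
t(5,4) = 4.58 - 3.730·0.172549 = 3.936
Σt over all 6·6 pixels = 599407/6375 ≈ 94.0246275
V = pitch²·Σt = 0.96²·599407/6375 = 86.653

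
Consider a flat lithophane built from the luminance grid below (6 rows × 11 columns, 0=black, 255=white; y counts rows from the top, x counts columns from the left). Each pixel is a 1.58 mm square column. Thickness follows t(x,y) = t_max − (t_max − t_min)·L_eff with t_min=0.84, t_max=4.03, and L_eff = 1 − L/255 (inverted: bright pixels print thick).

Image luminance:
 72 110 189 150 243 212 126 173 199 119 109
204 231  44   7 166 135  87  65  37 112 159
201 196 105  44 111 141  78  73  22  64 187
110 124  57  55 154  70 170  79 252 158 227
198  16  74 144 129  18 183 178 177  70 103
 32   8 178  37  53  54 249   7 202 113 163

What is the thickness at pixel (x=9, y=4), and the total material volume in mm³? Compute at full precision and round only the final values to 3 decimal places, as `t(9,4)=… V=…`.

span = t_max - t_min = 4.03 - 0.84 = 3.190
L(9,4) = 70, L_eff = 1 - 70/255 = 0.725490 (inverted)
t(9,4) = 4.03 - 3.190·0.725490 = 1.716
Σt over all 6·11 pixels = 1323289/8500 ≈ 155.6810588
V = pitch²·Σt = 1.58²·1323289/8500 = 388.642

t(9,4)=1.716 V=388.642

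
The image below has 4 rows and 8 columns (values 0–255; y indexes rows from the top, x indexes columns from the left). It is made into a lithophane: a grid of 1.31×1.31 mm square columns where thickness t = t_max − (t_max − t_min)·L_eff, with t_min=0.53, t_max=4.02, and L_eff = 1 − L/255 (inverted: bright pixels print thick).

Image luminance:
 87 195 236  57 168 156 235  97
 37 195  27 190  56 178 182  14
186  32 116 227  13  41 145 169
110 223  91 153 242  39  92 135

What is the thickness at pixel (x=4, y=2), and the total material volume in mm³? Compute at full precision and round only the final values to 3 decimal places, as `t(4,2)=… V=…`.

t(4,2)=0.708 V=125.966

span = t_max - t_min = 4.02 - 0.53 = 3.490
L(4,2) = 13, L_eff = 1 - 13/255 = 0.949020 (inverted)
t(4,2) = 4.02 - 3.490·0.949020 = 0.708
Σt over all 4·8 pixels = 467939/6375 ≈ 73.4021961
V = pitch²·Σt = 1.31²·467939/6375 = 125.966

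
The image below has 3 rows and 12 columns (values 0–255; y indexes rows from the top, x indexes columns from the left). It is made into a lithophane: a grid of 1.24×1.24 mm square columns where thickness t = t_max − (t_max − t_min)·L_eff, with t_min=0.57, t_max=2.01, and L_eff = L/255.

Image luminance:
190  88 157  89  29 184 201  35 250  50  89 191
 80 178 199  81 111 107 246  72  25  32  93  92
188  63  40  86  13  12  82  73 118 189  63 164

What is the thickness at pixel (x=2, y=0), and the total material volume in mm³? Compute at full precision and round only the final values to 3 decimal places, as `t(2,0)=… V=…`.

t(2,0)=1.123 V=76.876

span = t_max - t_min = 2.01 - 0.57 = 1.440
L(2,0) = 157, L_eff = 157/255 = 0.615686
t(2,0) = 2.01 - 1.440·0.615686 = 1.123
Σt over all 3·12 pixels = 21249/425 ≈ 49.9976471
V = pitch²·Σt = 1.24²·21249/425 = 76.876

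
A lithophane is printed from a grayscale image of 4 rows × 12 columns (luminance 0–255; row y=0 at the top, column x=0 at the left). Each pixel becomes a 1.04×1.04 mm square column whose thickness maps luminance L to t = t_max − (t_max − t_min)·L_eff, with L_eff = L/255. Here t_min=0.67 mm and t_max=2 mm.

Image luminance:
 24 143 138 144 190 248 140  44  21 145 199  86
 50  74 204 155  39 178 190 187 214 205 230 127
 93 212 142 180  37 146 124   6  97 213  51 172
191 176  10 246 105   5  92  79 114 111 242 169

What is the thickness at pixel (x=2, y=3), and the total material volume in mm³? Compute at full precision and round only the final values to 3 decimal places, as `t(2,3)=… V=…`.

span = t_max - t_min = 2 - 0.67 = 1.330
L(2,3) = 10, L_eff = 10/255 = 0.039216
t(2,3) = 2 - 1.330·0.039216 = 1.948
Σt over all 4·12 pixels = 399599/6375 ≈ 62.6821961
V = pitch²·Σt = 1.04²·399599/6375 = 67.797

t(2,3)=1.948 V=67.797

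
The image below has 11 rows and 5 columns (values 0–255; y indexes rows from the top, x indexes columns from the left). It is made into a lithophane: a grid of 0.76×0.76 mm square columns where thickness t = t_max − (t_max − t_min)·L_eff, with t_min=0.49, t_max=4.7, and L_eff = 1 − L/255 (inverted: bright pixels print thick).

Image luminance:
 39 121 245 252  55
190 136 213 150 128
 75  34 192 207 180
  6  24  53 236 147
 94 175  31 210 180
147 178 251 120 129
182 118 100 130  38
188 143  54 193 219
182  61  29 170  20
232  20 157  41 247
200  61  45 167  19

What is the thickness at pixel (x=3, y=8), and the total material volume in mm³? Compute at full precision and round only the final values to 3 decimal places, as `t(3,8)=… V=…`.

t(3,8)=3.297 V=84.359

span = t_max - t_min = 4.7 - 0.49 = 4.210
L(3,8) = 170, L_eff = 1 - 170/255 = 0.333333 (inverted)
t(3,8) = 4.7 - 4.210·0.333333 = 3.297
Σt over all 11·5 pixels = 3724319/25500 ≈ 146.0517255
V = pitch²·Σt = 0.76²·3724319/25500 = 84.359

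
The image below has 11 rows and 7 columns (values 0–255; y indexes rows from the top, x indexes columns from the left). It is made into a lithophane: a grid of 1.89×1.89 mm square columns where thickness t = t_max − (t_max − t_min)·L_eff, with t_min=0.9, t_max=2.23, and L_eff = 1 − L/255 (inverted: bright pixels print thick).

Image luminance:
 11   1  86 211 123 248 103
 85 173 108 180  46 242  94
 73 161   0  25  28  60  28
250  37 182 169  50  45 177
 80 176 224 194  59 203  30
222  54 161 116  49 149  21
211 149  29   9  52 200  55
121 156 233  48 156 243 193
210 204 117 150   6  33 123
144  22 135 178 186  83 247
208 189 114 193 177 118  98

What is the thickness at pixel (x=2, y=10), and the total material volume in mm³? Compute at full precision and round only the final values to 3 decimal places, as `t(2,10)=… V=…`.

t(2,10)=1.495 V=424.988

span = t_max - t_min = 2.23 - 0.9 = 1.330
L(2,10) = 114, L_eff = 1 - 114/255 = 0.552941 (inverted)
t(2,10) = 2.23 - 1.330·0.552941 = 1.495
Σt over all 11·7 pixels = 1516921/12750 ≈ 118.9741961
V = pitch²·Σt = 1.89²·1516921/12750 = 424.988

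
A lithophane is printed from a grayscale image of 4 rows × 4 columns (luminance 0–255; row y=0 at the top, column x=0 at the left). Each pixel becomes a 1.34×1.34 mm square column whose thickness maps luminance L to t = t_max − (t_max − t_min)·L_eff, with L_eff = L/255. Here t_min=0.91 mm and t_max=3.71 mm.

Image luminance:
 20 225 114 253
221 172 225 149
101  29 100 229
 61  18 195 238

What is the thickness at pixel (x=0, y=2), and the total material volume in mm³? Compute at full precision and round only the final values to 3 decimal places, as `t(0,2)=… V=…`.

t(0,2)=2.601 V=60.253

span = t_max - t_min = 3.71 - 0.91 = 2.800
L(0,2) = 101, L_eff = 101/255 = 0.396078
t(0,2) = 3.71 - 2.800·0.396078 = 2.601
Σt over all 4·4 pixels = 42784/1275 ≈ 33.5560784
V = pitch²·Σt = 1.34²·42784/1275 = 60.253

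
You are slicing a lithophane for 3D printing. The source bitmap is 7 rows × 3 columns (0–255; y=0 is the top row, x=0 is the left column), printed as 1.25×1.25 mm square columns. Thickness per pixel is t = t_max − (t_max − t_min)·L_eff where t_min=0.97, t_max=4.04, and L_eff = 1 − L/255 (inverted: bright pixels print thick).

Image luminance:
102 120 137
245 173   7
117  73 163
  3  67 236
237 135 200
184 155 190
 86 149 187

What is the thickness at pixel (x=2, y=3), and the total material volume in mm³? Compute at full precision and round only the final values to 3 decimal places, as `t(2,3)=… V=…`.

t(2,3)=3.811 V=87.622

span = t_max - t_min = 4.04 - 0.97 = 3.070
L(2,3) = 236, L_eff = 1 - 236/255 = 0.074510 (inverted)
t(2,3) = 4.04 - 3.070·0.074510 = 3.811
Σt over all 7·3 pixels = 1429997/25500 ≈ 56.0783137
V = pitch²·Σt = 1.25²·1429997/25500 = 87.622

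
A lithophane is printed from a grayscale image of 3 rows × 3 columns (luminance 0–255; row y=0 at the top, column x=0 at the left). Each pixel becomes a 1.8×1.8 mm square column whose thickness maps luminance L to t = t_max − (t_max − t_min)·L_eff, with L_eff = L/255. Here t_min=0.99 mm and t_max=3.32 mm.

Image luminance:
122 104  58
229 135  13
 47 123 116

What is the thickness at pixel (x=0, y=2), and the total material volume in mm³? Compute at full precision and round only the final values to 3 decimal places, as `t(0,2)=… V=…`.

t(0,2)=2.891 V=68.776

span = t_max - t_min = 3.32 - 0.99 = 2.330
L(0,2) = 47, L_eff = 47/255 = 0.184314
t(0,2) = 3.32 - 2.330·0.184314 = 2.891
Σt over all 3·3 pixels = 541289/25500 ≈ 21.2270196
V = pitch²·Σt = 1.8²·541289/25500 = 68.776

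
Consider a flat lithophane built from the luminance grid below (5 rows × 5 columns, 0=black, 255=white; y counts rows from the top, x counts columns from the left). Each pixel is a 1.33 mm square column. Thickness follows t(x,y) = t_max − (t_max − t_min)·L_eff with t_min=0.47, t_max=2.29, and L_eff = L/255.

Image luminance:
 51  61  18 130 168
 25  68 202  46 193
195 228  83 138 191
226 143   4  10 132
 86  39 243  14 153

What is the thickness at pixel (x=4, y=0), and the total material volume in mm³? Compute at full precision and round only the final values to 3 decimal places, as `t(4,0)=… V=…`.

t(4,0)=1.091 V=65.326

span = t_max - t_min = 2.29 - 0.47 = 1.820
L(4,0) = 168, L_eff = 168/255 = 0.658824
t(4,0) = 2.29 - 1.820·0.658824 = 1.091
Σt over all 5·5 pixels = 313907/8500 ≈ 36.9302353
V = pitch²·Σt = 1.33²·313907/8500 = 65.326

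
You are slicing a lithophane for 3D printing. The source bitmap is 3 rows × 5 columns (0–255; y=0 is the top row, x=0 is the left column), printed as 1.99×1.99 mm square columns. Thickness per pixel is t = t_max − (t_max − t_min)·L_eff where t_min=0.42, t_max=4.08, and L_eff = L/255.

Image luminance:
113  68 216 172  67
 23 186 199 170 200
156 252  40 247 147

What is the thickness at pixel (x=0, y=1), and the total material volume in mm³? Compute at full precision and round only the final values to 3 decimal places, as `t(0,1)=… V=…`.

span = t_max - t_min = 4.08 - 0.42 = 3.660
L(0,1) = 23, L_eff = 23/255 = 0.090196
t(0,1) = 4.08 - 3.660·0.090196 = 3.750
Σt over all 3·5 pixels = 61242/2125 ≈ 28.8197647
V = pitch²·Σt = 1.99²·61242/2125 = 114.129

t(0,1)=3.750 V=114.129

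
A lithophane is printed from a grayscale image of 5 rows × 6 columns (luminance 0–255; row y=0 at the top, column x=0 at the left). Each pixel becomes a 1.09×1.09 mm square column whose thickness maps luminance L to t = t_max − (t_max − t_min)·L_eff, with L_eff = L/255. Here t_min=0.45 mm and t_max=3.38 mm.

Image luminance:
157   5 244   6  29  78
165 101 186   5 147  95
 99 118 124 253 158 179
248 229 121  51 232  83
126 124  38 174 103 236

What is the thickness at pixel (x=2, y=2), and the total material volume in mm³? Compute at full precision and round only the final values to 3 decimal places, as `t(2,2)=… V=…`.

span = t_max - t_min = 3.38 - 0.45 = 2.930
L(2,2) = 124, L_eff = 124/255 = 0.486275
t(2,2) = 3.38 - 2.930·0.486275 = 1.955
Σt over all 5·6 pixels = 719449/12750 ≈ 56.4273725
V = pitch²·Σt = 1.09²·719449/12750 = 67.041

t(2,2)=1.955 V=67.041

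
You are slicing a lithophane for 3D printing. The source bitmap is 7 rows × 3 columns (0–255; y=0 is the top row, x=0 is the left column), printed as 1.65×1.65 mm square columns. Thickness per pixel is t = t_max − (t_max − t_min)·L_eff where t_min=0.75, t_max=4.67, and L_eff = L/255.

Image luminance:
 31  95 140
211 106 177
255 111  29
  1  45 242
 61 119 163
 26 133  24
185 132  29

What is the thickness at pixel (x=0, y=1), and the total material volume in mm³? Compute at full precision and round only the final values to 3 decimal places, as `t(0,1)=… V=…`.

t(0,1)=1.426 V=170.109

span = t_max - t_min = 4.67 - 0.75 = 3.920
L(0,1) = 211, L_eff = 211/255 = 0.827451
t(0,1) = 4.67 - 3.920·0.827451 = 1.426
Σt over all 7·3 pixels = 318661/5100 ≈ 62.4825490
V = pitch²·Σt = 1.65²·318661/5100 = 170.109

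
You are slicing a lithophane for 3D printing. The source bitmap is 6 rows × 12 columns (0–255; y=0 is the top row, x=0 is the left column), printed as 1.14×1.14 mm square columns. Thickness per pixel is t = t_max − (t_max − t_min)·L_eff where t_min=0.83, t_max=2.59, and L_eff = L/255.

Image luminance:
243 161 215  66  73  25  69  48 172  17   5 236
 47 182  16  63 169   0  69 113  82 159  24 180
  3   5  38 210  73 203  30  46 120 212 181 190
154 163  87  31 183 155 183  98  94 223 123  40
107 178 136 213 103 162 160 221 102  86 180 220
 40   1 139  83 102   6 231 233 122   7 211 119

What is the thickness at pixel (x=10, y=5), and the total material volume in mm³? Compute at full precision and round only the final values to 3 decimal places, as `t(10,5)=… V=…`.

span = t_max - t_min = 2.59 - 0.83 = 1.760
L(10,5) = 211, L_eff = 211/255 = 0.827451
t(10,5) = 2.59 - 1.760·0.827451 = 1.134
Σt over all 6·12 pixels = 817406/6375 ≈ 128.2205490
V = pitch²·Σt = 1.14²·817406/6375 = 166.635

t(10,5)=1.134 V=166.635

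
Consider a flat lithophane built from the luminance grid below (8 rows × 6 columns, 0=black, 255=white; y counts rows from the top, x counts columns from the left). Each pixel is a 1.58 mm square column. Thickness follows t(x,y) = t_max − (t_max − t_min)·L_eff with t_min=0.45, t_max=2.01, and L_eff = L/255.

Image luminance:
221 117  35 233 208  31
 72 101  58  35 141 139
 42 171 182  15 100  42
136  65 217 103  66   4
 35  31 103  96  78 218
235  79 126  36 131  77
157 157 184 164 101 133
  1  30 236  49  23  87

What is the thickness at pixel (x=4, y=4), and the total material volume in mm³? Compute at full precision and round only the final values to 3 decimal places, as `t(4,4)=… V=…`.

span = t_max - t_min = 2.01 - 0.45 = 1.560
L(4,4) = 78, L_eff = 78/255 = 0.305882
t(4,4) = 2.01 - 1.560·0.305882 = 1.533
Σt over all 8·6 pixels = 138707/2125 ≈ 65.2738824
V = pitch²·Σt = 1.58²·138707/2125 = 162.950

t(4,4)=1.533 V=162.950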